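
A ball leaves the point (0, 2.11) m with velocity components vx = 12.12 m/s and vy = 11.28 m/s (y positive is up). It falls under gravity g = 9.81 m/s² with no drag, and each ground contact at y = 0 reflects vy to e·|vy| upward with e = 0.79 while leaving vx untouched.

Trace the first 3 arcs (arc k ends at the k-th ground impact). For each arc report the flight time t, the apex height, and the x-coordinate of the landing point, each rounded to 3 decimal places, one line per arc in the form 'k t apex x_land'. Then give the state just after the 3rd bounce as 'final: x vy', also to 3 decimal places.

Arc 1: start y=2.110, vy=11.280 → t=2.474, apex=8.595, x_land=29.980, impact vy=-12.986
  bounce: vy ← 0.79·12.986 = 10.259
Arc 2: start y=0.000, vy=10.259 → t=2.092, apex=5.364, x_land=55.329, impact vy=-10.259
  bounce: vy ← 0.79·10.259 = 8.105
Arc 3: start y=0.000, vy=8.105 → t=1.652, apex=3.348, x_land=75.355, impact vy=-8.105
  bounce: vy ← 0.79·8.105 = 6.403

1 2.474 8.595 29.980
2 2.092 5.364 55.329
3 1.652 3.348 75.355
final: 75.355 6.403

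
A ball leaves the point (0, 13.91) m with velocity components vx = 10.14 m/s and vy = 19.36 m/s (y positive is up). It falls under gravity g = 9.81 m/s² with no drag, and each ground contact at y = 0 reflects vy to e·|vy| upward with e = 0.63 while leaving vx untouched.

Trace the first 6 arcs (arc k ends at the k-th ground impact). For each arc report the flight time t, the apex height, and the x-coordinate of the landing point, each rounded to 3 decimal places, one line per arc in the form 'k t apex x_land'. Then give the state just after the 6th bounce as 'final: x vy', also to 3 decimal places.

Arc 1: start y=13.910, vy=19.360 → t=4.568, apex=33.013, x_land=46.318, impact vy=-25.450
  bounce: vy ← 0.63·25.450 = 16.034
Arc 2: start y=0.000, vy=16.034 → t=3.269, apex=13.103, x_land=79.464, impact vy=-16.034
  bounce: vy ← 0.63·16.034 = 10.101
Arc 3: start y=0.000, vy=10.101 → t=2.059, apex=5.201, x_land=100.346, impact vy=-10.101
  bounce: vy ← 0.63·10.101 = 6.364
Arc 4: start y=0.000, vy=6.364 → t=1.297, apex=2.064, x_land=113.502, impact vy=-6.364
  bounce: vy ← 0.63·6.364 = 4.009
Arc 5: start y=0.000, vy=4.009 → t=0.817, apex=0.819, x_land=121.790, impact vy=-4.009
  bounce: vy ← 0.63·4.009 = 2.526
Arc 6: start y=0.000, vy=2.526 → t=0.515, apex=0.325, x_land=127.012, impact vy=-2.526
  bounce: vy ← 0.63·2.526 = 1.591

1 4.568 33.013 46.318
2 3.269 13.103 79.464
3 2.059 5.201 100.346
4 1.297 2.064 113.502
5 0.817 0.819 121.790
6 0.515 0.325 127.012
final: 127.012 1.591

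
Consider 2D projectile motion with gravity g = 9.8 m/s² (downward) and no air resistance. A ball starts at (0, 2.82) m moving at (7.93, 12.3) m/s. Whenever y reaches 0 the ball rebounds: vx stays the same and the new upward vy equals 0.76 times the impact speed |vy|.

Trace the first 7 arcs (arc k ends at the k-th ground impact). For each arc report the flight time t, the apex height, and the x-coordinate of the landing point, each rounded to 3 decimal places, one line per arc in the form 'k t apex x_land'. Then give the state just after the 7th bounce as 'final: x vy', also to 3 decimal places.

Arc 1: start y=2.820, vy=12.300 → t=2.722, apex=10.539, x_land=21.583, impact vy=-14.372
  bounce: vy ← 0.76·14.372 = 10.923
Arc 2: start y=0.000, vy=10.923 → t=2.229, apex=6.087, x_land=39.260, impact vy=-10.923
  bounce: vy ← 0.76·10.923 = 8.301
Arc 3: start y=0.000, vy=8.301 → t=1.694, apex=3.516, x_land=52.695, impact vy=-8.301
  bounce: vy ← 0.76·8.301 = 6.309
Arc 4: start y=0.000, vy=6.309 → t=1.288, apex=2.031, x_land=62.905, impact vy=-6.309
  bounce: vy ← 0.76·6.309 = 4.795
Arc 5: start y=0.000, vy=4.795 → t=0.979, apex=1.173, x_land=70.665, impact vy=-4.795
  bounce: vy ← 0.76·4.795 = 3.644
Arc 6: start y=0.000, vy=3.644 → t=0.744, apex=0.678, x_land=76.563, impact vy=-3.644
  bounce: vy ← 0.76·3.644 = 2.770
Arc 7: start y=0.000, vy=2.770 → t=0.565, apex=0.391, x_land=81.045, impact vy=-2.770
  bounce: vy ← 0.76·2.770 = 2.105

1 2.722 10.539 21.583
2 2.229 6.087 39.260
3 1.694 3.516 52.695
4 1.288 2.031 62.905
5 0.979 1.173 70.665
6 0.744 0.678 76.563
7 0.565 0.391 81.045
final: 81.045 2.105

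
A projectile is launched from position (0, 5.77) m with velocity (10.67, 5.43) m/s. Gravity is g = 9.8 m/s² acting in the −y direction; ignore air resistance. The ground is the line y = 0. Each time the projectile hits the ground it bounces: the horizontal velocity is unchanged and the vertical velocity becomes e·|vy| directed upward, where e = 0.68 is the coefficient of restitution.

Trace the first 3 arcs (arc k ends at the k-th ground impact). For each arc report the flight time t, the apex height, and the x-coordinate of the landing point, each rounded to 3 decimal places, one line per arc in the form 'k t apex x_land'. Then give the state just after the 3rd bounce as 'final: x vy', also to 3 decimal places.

1 1.773 7.274 18.913
2 1.657 3.364 36.593
3 1.127 1.555 48.616
final: 48.616 3.754

Arc 1: start y=5.770, vy=5.430 → t=1.773, apex=7.274, x_land=18.913, impact vy=-11.941
  bounce: vy ← 0.68·11.941 = 8.120
Arc 2: start y=0.000, vy=8.120 → t=1.657, apex=3.364, x_land=36.593, impact vy=-8.120
  bounce: vy ← 0.68·8.120 = 5.521
Arc 3: start y=0.000, vy=5.521 → t=1.127, apex=1.555, x_land=48.616, impact vy=-5.521
  bounce: vy ← 0.68·5.521 = 3.754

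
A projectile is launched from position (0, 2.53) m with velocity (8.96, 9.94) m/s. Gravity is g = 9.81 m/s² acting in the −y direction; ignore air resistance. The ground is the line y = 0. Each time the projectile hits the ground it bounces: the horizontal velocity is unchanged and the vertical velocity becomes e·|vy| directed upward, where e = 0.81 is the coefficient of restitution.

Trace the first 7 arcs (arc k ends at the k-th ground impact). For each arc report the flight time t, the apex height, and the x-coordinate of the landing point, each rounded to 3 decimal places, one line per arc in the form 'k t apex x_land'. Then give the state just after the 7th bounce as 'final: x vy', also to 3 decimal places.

1 2.255 7.566 20.207
2 2.012 4.964 38.234
3 1.630 3.257 52.836
4 1.320 2.137 64.664
5 1.069 1.402 74.245
6 0.866 0.920 82.005
7 0.702 0.604 88.291
final: 88.291 2.787

Arc 1: start y=2.530, vy=9.940 → t=2.255, apex=7.566, x_land=20.207, impact vy=-12.184
  bounce: vy ← 0.81·12.184 = 9.869
Arc 2: start y=0.000, vy=9.869 → t=2.012, apex=4.964, x_land=38.234, impact vy=-9.869
  bounce: vy ← 0.81·9.869 = 7.994
Arc 3: start y=0.000, vy=7.994 → t=1.630, apex=3.257, x_land=52.836, impact vy=-7.994
  bounce: vy ← 0.81·7.994 = 6.475
Arc 4: start y=0.000, vy=6.475 → t=1.320, apex=2.137, x_land=64.664, impact vy=-6.475
  bounce: vy ← 0.81·6.475 = 5.245
Arc 5: start y=0.000, vy=5.245 → t=1.069, apex=1.402, x_land=74.245, impact vy=-5.245
  bounce: vy ← 0.81·5.245 = 4.248
Arc 6: start y=0.000, vy=4.248 → t=0.866, apex=0.920, x_land=82.005, impact vy=-4.248
  bounce: vy ← 0.81·4.248 = 3.441
Arc 7: start y=0.000, vy=3.441 → t=0.702, apex=0.604, x_land=88.291, impact vy=-3.441
  bounce: vy ← 0.81·3.441 = 2.787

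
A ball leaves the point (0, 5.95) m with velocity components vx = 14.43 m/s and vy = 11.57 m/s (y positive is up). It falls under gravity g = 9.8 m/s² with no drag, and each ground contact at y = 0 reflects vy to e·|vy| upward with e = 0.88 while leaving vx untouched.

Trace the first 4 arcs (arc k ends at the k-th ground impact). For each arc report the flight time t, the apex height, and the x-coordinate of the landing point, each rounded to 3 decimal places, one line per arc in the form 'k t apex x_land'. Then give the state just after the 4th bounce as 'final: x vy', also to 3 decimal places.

Arc 1: start y=5.950, vy=11.570 → t=2.796, apex=12.780, x_land=40.340, impact vy=-15.827
  bounce: vy ← 0.88·15.827 = 13.928
Arc 2: start y=0.000, vy=13.928 → t=2.842, apex=9.897, x_land=81.355, impact vy=-13.928
  bounce: vy ← 0.88·13.928 = 12.256
Arc 3: start y=0.000, vy=12.256 → t=2.501, apex=7.664, x_land=117.449, impact vy=-12.256
  bounce: vy ← 0.88·12.256 = 10.785
Arc 4: start y=0.000, vy=10.785 → t=2.201, apex=5.935, x_land=149.211, impact vy=-10.785
  bounce: vy ← 0.88·10.785 = 9.491

1 2.796 12.780 40.340
2 2.842 9.897 81.355
3 2.501 7.664 117.449
4 2.201 5.935 149.211
final: 149.211 9.491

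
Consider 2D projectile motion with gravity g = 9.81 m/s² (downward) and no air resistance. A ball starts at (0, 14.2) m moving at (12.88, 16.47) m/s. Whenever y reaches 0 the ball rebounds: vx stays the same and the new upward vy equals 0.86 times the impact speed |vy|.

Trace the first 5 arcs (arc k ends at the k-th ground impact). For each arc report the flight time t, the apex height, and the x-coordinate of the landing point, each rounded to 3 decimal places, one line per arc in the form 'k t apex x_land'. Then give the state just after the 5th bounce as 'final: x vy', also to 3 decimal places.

Arc 1: start y=14.200, vy=16.470 → t=4.069, apex=28.026, x_land=52.412, impact vy=-23.449
  bounce: vy ← 0.86·23.449 = 20.166
Arc 2: start y=0.000, vy=20.166 → t=4.111, apex=20.728, x_land=105.366, impact vy=-20.166
  bounce: vy ← 0.86·20.166 = 17.343
Arc 3: start y=0.000, vy=17.343 → t=3.536, apex=15.330, x_land=150.907, impact vy=-17.343
  bounce: vy ← 0.86·17.343 = 14.915
Arc 4: start y=0.000, vy=14.915 → t=3.041, apex=11.338, x_land=190.072, impact vy=-14.915
  bounce: vy ← 0.86·14.915 = 12.827
Arc 5: start y=0.000, vy=12.827 → t=2.615, apex=8.386, x_land=223.754, impact vy=-12.827
  bounce: vy ← 0.86·12.827 = 11.031

1 4.069 28.026 52.412
2 4.111 20.728 105.366
3 3.536 15.330 150.907
4 3.041 11.338 190.072
5 2.615 8.386 223.754
final: 223.754 11.031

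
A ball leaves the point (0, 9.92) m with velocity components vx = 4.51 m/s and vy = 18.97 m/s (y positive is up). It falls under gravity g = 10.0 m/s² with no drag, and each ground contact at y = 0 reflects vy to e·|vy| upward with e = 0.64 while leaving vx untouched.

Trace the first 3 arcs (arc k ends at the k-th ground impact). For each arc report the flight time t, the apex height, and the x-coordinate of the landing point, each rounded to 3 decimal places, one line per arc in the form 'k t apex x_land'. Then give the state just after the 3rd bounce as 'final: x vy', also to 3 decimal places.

1 4.260 27.913 19.211
2 3.024 11.433 32.851
3 1.936 4.683 41.581
final: 41.581 6.194

Arc 1: start y=9.920, vy=18.970 → t=4.260, apex=27.913, x_land=19.211, impact vy=-23.628
  bounce: vy ← 0.64·23.628 = 15.122
Arc 2: start y=0.000, vy=15.122 → t=3.024, apex=11.433, x_land=32.851, impact vy=-15.122
  bounce: vy ← 0.64·15.122 = 9.678
Arc 3: start y=0.000, vy=9.678 → t=1.936, apex=4.683, x_land=41.581, impact vy=-9.678
  bounce: vy ← 0.64·9.678 = 6.194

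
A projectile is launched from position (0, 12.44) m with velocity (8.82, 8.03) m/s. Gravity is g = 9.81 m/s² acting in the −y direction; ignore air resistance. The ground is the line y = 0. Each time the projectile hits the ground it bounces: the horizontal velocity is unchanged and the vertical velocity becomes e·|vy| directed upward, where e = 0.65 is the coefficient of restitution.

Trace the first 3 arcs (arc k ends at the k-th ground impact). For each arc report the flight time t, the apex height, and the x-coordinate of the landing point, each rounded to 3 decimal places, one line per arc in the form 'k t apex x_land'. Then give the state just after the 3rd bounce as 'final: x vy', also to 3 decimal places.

1 2.609 15.726 23.013
2 2.328 6.644 43.544
3 1.513 2.807 56.889
final: 56.889 4.824

Arc 1: start y=12.440, vy=8.030 → t=2.609, apex=15.726, x_land=23.013, impact vy=-17.566
  bounce: vy ← 0.65·17.566 = 11.418
Arc 2: start y=0.000, vy=11.418 → t=2.328, apex=6.644, x_land=43.544, impact vy=-11.418
  bounce: vy ← 0.65·11.418 = 7.422
Arc 3: start y=0.000, vy=7.422 → t=1.513, apex=2.807, x_land=56.889, impact vy=-7.422
  bounce: vy ← 0.65·7.422 = 4.824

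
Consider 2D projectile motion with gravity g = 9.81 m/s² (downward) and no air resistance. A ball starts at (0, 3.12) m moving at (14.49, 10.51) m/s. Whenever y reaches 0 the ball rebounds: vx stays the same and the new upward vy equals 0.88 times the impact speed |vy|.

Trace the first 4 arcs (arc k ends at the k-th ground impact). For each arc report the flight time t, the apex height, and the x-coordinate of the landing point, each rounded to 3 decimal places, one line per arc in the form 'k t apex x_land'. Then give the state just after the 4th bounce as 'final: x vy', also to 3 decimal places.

Arc 1: start y=3.120, vy=10.510 → t=2.407, apex=8.750, x_land=34.877, impact vy=-13.102
  bounce: vy ← 0.88·13.102 = 11.530
Arc 2: start y=0.000, vy=11.530 → t=2.351, apex=6.776, x_land=68.939, impact vy=-11.530
  bounce: vy ← 0.88·11.530 = 10.147
Arc 3: start y=0.000, vy=10.147 → t=2.069, apex=5.247, x_land=98.913, impact vy=-10.147
  bounce: vy ← 0.88·10.147 = 8.929
Arc 4: start y=0.000, vy=8.929 → t=1.820, apex=4.064, x_land=125.290, impact vy=-8.929
  bounce: vy ← 0.88·8.929 = 7.857

1 2.407 8.750 34.877
2 2.351 6.776 68.939
3 2.069 5.247 98.913
4 1.820 4.064 125.290
final: 125.290 7.857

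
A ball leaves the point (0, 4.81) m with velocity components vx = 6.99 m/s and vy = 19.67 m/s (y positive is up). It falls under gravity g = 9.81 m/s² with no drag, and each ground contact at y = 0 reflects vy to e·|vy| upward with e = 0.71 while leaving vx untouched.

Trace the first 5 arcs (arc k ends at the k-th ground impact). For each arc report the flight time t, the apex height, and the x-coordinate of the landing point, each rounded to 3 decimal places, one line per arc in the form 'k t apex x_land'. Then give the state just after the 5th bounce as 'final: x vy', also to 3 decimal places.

1 4.241 24.530 29.647
2 3.176 12.366 51.844
3 2.255 6.234 67.604
4 1.601 3.142 78.794
5 1.137 1.584 86.739
final: 86.739 3.958

Arc 1: start y=4.810, vy=19.670 → t=4.241, apex=24.530, x_land=29.647, impact vy=-21.938
  bounce: vy ← 0.71·21.938 = 15.576
Arc 2: start y=0.000, vy=15.576 → t=3.176, apex=12.366, x_land=51.844, impact vy=-15.576
  bounce: vy ← 0.71·15.576 = 11.059
Arc 3: start y=0.000, vy=11.059 → t=2.255, apex=6.234, x_land=67.604, impact vy=-11.059
  bounce: vy ← 0.71·11.059 = 7.852
Arc 4: start y=0.000, vy=7.852 → t=1.601, apex=3.142, x_land=78.794, impact vy=-7.852
  bounce: vy ← 0.71·7.852 = 5.575
Arc 5: start y=0.000, vy=5.575 → t=1.137, apex=1.584, x_land=86.739, impact vy=-5.575
  bounce: vy ← 0.71·5.575 = 3.958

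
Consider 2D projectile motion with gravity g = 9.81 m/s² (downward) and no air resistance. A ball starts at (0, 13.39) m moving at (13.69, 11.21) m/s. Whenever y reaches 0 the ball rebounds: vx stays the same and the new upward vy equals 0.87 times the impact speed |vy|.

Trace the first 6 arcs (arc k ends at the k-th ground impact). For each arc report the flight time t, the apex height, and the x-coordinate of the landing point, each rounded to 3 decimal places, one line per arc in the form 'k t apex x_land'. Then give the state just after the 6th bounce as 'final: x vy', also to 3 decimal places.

Arc 1: start y=13.390, vy=11.210 → t=3.152, apex=19.795, x_land=43.145, impact vy=-19.707
  bounce: vy ← 0.87·19.707 = 17.145
Arc 2: start y=0.000, vy=17.145 → t=3.495, apex=14.983, x_land=90.999, impact vy=-17.145
  bounce: vy ← 0.87·17.145 = 14.916
Arc 3: start y=0.000, vy=14.916 → t=3.041, apex=11.340, x_land=132.631, impact vy=-14.916
  bounce: vy ← 0.87·14.916 = 12.977
Arc 4: start y=0.000, vy=12.977 → t=2.646, apex=8.584, x_land=168.851, impact vy=-12.977
  bounce: vy ← 0.87·12.977 = 11.290
Arc 5: start y=0.000, vy=11.290 → t=2.302, apex=6.497, x_land=200.362, impact vy=-11.290
  bounce: vy ← 0.87·11.290 = 9.823
Arc 6: start y=0.000, vy=9.823 → t=2.003, apex=4.918, x_land=227.777, impact vy=-9.823
  bounce: vy ← 0.87·9.823 = 8.546

1 3.152 19.795 43.145
2 3.495 14.983 90.999
3 3.041 11.340 132.631
4 2.646 8.584 168.851
5 2.302 6.497 200.362
6 2.003 4.918 227.777
final: 227.777 8.546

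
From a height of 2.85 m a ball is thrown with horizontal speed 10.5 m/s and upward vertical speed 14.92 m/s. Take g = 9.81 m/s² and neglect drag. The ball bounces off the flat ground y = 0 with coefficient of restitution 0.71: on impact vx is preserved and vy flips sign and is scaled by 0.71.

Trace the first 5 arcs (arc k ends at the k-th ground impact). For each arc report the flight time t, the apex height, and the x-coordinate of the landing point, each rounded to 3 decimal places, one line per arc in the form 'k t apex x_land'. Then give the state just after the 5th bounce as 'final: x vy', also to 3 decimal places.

Arc 1: start y=2.850, vy=14.920 → t=3.222, apex=14.196, x_land=33.832, impact vy=-16.689
  bounce: vy ← 0.71·16.689 = 11.849
Arc 2: start y=0.000, vy=11.849 → t=2.416, apex=7.156, x_land=59.198, impact vy=-11.849
  bounce: vy ← 0.71·11.849 = 8.413
Arc 3: start y=0.000, vy=8.413 → t=1.715, apex=3.607, x_land=77.207, impact vy=-8.413
  bounce: vy ← 0.71·8.413 = 5.973
Arc 4: start y=0.000, vy=5.973 → t=1.218, apex=1.818, x_land=89.994, impact vy=-5.973
  bounce: vy ← 0.71·5.973 = 4.241
Arc 5: start y=0.000, vy=4.241 → t=0.865, apex=0.917, x_land=99.072, impact vy=-4.241
  bounce: vy ← 0.71·4.241 = 3.011

1 3.222 14.196 33.832
2 2.416 7.156 59.198
3 1.715 3.607 77.207
4 1.218 1.818 89.994
5 0.865 0.917 99.072
final: 99.072 3.011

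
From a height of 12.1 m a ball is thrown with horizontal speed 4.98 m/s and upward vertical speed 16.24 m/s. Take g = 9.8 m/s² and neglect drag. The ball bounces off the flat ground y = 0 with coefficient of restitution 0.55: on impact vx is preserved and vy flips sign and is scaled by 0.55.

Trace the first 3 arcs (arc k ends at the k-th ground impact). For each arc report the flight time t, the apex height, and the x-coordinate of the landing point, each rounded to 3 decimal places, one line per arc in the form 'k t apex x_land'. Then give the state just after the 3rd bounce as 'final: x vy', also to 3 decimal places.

1 3.941 25.556 19.626
2 2.512 7.731 32.136
3 1.382 2.339 39.017
final: 39.017 3.724

Arc 1: start y=12.100, vy=16.240 → t=3.941, apex=25.556, x_land=19.626, impact vy=-22.381
  bounce: vy ← 0.55·22.381 = 12.309
Arc 2: start y=0.000, vy=12.309 → t=2.512, apex=7.731, x_land=32.136, impact vy=-12.309
  bounce: vy ← 0.55·12.309 = 6.770
Arc 3: start y=0.000, vy=6.770 → t=1.382, apex=2.339, x_land=39.017, impact vy=-6.770
  bounce: vy ← 0.55·6.770 = 3.724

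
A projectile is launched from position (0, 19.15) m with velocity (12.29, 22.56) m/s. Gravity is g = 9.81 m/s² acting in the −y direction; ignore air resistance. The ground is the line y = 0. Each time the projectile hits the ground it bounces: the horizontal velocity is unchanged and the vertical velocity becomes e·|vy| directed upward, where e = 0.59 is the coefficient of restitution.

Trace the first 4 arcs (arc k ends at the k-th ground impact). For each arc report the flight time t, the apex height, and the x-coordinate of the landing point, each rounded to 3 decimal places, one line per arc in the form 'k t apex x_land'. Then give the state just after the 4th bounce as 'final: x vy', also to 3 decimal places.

1 5.332 45.091 65.526
2 3.578 15.696 109.496
3 2.111 5.464 135.438
4 1.245 1.902 150.744
final: 150.744 3.604

Arc 1: start y=19.150, vy=22.560 → t=5.332, apex=45.091, x_land=65.526, impact vy=-29.744
  bounce: vy ← 0.59·29.744 = 17.549
Arc 2: start y=0.000, vy=17.549 → t=3.578, apex=15.696, x_land=109.496, impact vy=-17.549
  bounce: vy ← 0.59·17.549 = 10.354
Arc 3: start y=0.000, vy=10.354 → t=2.111, apex=5.464, x_land=135.438, impact vy=-10.354
  bounce: vy ← 0.59·10.354 = 6.109
Arc 4: start y=0.000, vy=6.109 → t=1.245, apex=1.902, x_land=150.744, impact vy=-6.109
  bounce: vy ← 0.59·6.109 = 3.604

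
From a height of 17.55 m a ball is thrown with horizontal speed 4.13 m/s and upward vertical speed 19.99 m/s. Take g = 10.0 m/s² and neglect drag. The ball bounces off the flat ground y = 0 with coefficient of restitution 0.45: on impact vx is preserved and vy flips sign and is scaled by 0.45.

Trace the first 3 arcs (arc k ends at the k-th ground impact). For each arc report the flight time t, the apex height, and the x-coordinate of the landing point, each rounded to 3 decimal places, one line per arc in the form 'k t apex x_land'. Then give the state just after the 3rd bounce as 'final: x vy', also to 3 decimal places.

1 4.739 37.530 19.571
2 2.466 7.600 29.754
3 1.110 1.539 34.337
final: 34.337 2.497

Arc 1: start y=17.550, vy=19.990 → t=4.739, apex=37.530, x_land=19.571, impact vy=-27.397
  bounce: vy ← 0.45·27.397 = 12.329
Arc 2: start y=0.000, vy=12.329 → t=2.466, apex=7.600, x_land=29.754, impact vy=-12.329
  bounce: vy ← 0.45·12.329 = 5.548
Arc 3: start y=0.000, vy=5.548 → t=1.110, apex=1.539, x_land=34.337, impact vy=-5.548
  bounce: vy ← 0.45·5.548 = 2.497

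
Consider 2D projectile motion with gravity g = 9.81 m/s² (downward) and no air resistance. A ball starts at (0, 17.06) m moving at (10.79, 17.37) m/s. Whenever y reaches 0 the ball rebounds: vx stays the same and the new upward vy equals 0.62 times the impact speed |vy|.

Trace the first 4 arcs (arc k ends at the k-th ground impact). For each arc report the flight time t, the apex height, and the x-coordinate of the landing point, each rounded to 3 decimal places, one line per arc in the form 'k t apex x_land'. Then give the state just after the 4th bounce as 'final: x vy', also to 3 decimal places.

Arc 1: start y=17.060, vy=17.370 → t=4.342, apex=32.438, x_land=46.853, impact vy=-25.228
  bounce: vy ← 0.62·25.228 = 15.641
Arc 2: start y=0.000, vy=15.641 → t=3.189, apex=12.469, x_land=81.260, impact vy=-15.641
  bounce: vy ← 0.62·15.641 = 9.698
Arc 3: start y=0.000, vy=9.698 → t=1.977, apex=4.793, x_land=102.593, impact vy=-9.698
  bounce: vy ← 0.62·9.698 = 6.012
Arc 4: start y=0.000, vy=6.012 → t=1.226, apex=1.842, x_land=115.819, impact vy=-6.012
  bounce: vy ← 0.62·6.012 = 3.728

1 4.342 32.438 46.853
2 3.189 12.469 81.260
3 1.977 4.793 102.593
4 1.226 1.842 115.819
final: 115.819 3.728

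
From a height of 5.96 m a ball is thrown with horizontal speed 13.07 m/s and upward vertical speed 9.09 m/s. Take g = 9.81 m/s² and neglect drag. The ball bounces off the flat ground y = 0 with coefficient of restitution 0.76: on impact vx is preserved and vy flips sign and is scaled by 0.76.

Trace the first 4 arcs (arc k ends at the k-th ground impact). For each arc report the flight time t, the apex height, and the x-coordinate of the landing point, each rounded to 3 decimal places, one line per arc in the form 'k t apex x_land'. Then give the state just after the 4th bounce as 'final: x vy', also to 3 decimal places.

Arc 1: start y=5.960, vy=9.090 → t=2.367, apex=10.171, x_land=30.932, impact vy=-14.127
  bounce: vy ← 0.76·14.127 = 10.736
Arc 2: start y=0.000, vy=10.736 → t=2.189, apex=5.875, x_land=59.540, impact vy=-10.736
  bounce: vy ← 0.76·10.736 = 8.160
Arc 3: start y=0.000, vy=8.160 → t=1.664, apex=3.393, x_land=81.282, impact vy=-8.160
  bounce: vy ← 0.76·8.160 = 6.201
Arc 4: start y=0.000, vy=6.201 → t=1.264, apex=1.960, x_land=97.806, impact vy=-6.201
  bounce: vy ← 0.76·6.201 = 4.713

1 2.367 10.171 30.932
2 2.189 5.875 59.540
3 1.664 3.393 81.282
4 1.264 1.960 97.806
final: 97.806 4.713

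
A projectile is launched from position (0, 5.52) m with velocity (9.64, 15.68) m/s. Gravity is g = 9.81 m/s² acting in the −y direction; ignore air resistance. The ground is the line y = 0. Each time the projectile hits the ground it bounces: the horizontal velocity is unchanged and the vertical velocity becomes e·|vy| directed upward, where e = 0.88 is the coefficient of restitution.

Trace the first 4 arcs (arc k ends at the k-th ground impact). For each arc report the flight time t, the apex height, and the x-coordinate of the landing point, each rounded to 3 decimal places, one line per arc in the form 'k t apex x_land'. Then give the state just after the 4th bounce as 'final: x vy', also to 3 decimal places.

Arc 1: start y=5.520, vy=15.680 → t=3.517, apex=18.051, x_land=33.901, impact vy=-18.819
  bounce: vy ← 0.88·18.819 = 16.561
Arc 2: start y=0.000, vy=16.561 → t=3.376, apex=13.979, x_land=66.449, impact vy=-16.561
  bounce: vy ← 0.88·16.561 = 14.574
Arc 3: start y=0.000, vy=14.574 → t=2.971, apex=10.825, x_land=95.092, impact vy=-14.574
  bounce: vy ← 0.88·14.574 = 12.825
Arc 4: start y=0.000, vy=12.825 → t=2.615, apex=8.383, x_land=120.297, impact vy=-12.825
  bounce: vy ← 0.88·12.825 = 11.286

1 3.517 18.051 33.901
2 3.376 13.979 66.449
3 2.971 10.825 95.092
4 2.615 8.383 120.297
final: 120.297 11.286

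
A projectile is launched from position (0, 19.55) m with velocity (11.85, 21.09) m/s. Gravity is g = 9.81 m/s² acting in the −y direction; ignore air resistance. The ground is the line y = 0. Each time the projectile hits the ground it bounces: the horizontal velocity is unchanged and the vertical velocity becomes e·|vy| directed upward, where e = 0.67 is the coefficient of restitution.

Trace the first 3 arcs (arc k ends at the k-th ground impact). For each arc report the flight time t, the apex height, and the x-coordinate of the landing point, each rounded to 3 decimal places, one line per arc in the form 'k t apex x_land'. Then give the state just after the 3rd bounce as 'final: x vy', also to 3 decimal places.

Arc 1: start y=19.550, vy=21.090 → t=5.084, apex=42.220, x_land=60.242, impact vy=-28.781
  bounce: vy ← 0.67·28.781 = 19.283
Arc 2: start y=0.000, vy=19.283 → t=3.931, apex=18.953, x_land=106.829, impact vy=-19.283
  bounce: vy ← 0.67·19.283 = 12.920
Arc 3: start y=0.000, vy=12.920 → t=2.634, apex=8.508, x_land=138.042, impact vy=-12.920
  bounce: vy ← 0.67·12.920 = 8.656

1 5.084 42.220 60.242
2 3.931 18.953 106.829
3 2.634 8.508 138.042
final: 138.042 8.656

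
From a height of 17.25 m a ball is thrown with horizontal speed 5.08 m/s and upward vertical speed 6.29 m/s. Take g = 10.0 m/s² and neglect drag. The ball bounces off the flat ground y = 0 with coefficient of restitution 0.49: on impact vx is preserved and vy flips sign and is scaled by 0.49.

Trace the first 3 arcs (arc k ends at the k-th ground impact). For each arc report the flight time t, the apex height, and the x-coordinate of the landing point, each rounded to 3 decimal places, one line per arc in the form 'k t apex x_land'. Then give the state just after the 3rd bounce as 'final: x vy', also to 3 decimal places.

Arc 1: start y=17.250, vy=6.290 → t=2.590, apex=19.228, x_land=13.157, impact vy=-19.610
  bounce: vy ← 0.49·19.610 = 9.609
Arc 2: start y=0.000, vy=9.609 → t=1.922, apex=4.617, x_land=22.920, impact vy=-9.609
  bounce: vy ← 0.49·9.609 = 4.708
Arc 3: start y=0.000, vy=4.708 → t=0.942, apex=1.108, x_land=27.704, impact vy=-4.708
  bounce: vy ← 0.49·4.708 = 2.307

1 2.590 19.228 13.157
2 1.922 4.617 22.920
3 0.942 1.108 27.704
final: 27.704 2.307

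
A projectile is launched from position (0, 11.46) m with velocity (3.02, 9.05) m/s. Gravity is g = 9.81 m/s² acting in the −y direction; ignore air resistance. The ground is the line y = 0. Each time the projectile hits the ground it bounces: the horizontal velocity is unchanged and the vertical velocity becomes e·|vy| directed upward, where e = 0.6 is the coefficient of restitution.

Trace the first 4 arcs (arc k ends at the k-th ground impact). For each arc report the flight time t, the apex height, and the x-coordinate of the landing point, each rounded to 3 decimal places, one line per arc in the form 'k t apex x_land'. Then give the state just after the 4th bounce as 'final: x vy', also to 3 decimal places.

Arc 1: start y=11.460, vy=9.050 → t=2.708, apex=15.634, x_land=8.178, impact vy=-17.514
  bounce: vy ← 0.6·17.514 = 10.509
Arc 2: start y=0.000, vy=10.509 → t=2.142, apex=5.628, x_land=14.648, impact vy=-10.509
  bounce: vy ← 0.6·10.509 = 6.305
Arc 3: start y=0.000, vy=6.305 → t=1.285, apex=2.026, x_land=18.530, impact vy=-6.305
  bounce: vy ← 0.6·6.305 = 3.783
Arc 4: start y=0.000, vy=3.783 → t=0.771, apex=0.729, x_land=20.859, impact vy=-3.783
  bounce: vy ← 0.6·3.783 = 2.270

1 2.708 15.634 8.178
2 2.142 5.628 14.648
3 1.285 2.026 18.530
4 0.771 0.729 20.859
final: 20.859 2.270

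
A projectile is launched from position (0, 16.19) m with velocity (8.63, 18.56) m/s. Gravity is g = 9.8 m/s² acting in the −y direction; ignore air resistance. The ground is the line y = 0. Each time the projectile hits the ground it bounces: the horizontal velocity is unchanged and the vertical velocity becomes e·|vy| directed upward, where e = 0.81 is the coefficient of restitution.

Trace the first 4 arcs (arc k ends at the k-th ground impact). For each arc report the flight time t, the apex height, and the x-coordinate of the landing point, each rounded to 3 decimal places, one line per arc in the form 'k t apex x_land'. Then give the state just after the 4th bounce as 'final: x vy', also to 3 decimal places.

Arc 1: start y=16.190, vy=18.560 → t=4.519, apex=33.765, x_land=38.998, impact vy=-25.725
  bounce: vy ← 0.81·25.725 = 20.838
Arc 2: start y=0.000, vy=20.838 → t=4.253, apex=22.153, x_land=75.698, impact vy=-20.838
  bounce: vy ← 0.81·20.838 = 16.878
Arc 3: start y=0.000, vy=16.878 → t=3.445, apex=14.535, x_land=105.425, impact vy=-16.878
  bounce: vy ← 0.81·16.878 = 13.672
Arc 4: start y=0.000, vy=13.672 → t=2.790, apex=9.536, x_land=129.503, impact vy=-13.672
  bounce: vy ← 0.81·13.672 = 11.074

1 4.519 33.765 38.998
2 4.253 22.153 75.698
3 3.445 14.535 105.425
4 2.790 9.536 129.503
final: 129.503 11.074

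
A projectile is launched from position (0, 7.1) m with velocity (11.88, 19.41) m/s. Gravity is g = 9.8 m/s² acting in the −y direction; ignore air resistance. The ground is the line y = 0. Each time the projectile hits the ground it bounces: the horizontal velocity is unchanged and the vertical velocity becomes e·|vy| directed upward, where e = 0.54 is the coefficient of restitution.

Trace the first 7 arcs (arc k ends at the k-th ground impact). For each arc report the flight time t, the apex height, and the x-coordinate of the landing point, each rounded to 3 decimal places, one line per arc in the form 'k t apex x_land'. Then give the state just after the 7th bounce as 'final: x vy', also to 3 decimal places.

Arc 1: start y=7.100, vy=19.410 → t=4.298, apex=26.322, x_land=51.064, impact vy=-22.714
  bounce: vy ← 0.54·22.714 = 12.265
Arc 2: start y=0.000, vy=12.265 → t=2.503, apex=7.675, x_land=80.801, impact vy=-12.265
  bounce: vy ← 0.54·12.265 = 6.623
Arc 3: start y=0.000, vy=6.623 → t=1.352, apex=2.238, x_land=96.859, impact vy=-6.623
  bounce: vy ← 0.54·6.623 = 3.577
Arc 4: start y=0.000, vy=3.577 → t=0.730, apex=0.653, x_land=105.531, impact vy=-3.577
  bounce: vy ← 0.54·3.577 = 1.931
Arc 5: start y=0.000, vy=1.931 → t=0.394, apex=0.190, x_land=110.213, impact vy=-1.931
  bounce: vy ← 0.54·1.931 = 1.043
Arc 6: start y=0.000, vy=1.043 → t=0.213, apex=0.055, x_land=112.742, impact vy=-1.043
  bounce: vy ← 0.54·1.043 = 0.563
Arc 7: start y=0.000, vy=0.563 → t=0.115, apex=0.016, x_land=114.107, impact vy=-0.563
  bounce: vy ← 0.54·0.563 = 0.304

1 4.298 26.322 51.064
2 2.503 7.675 80.801
3 1.352 2.238 96.859
4 0.730 0.653 105.531
5 0.394 0.190 110.213
6 0.213 0.055 112.742
7 0.115 0.016 114.107
final: 114.107 0.304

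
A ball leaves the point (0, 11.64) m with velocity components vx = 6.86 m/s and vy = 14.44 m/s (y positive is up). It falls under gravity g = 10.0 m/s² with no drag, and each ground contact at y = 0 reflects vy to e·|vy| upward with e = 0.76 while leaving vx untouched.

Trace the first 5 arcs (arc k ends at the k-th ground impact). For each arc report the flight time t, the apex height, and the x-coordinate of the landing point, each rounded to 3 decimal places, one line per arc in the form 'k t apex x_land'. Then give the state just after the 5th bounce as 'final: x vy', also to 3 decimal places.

Arc 1: start y=11.640, vy=14.440 → t=3.545, apex=22.066, x_land=24.317, impact vy=-21.007
  bounce: vy ← 0.76·21.007 = 15.966
Arc 2: start y=0.000, vy=15.966 → t=3.193, apex=12.745, x_land=46.222, impact vy=-15.966
  bounce: vy ← 0.76·15.966 = 12.134
Arc 3: start y=0.000, vy=12.134 → t=2.427, apex=7.362, x_land=62.870, impact vy=-12.134
  bounce: vy ← 0.76·12.134 = 9.222
Arc 4: start y=0.000, vy=9.222 → t=1.844, apex=4.252, x_land=75.522, impact vy=-9.222
  bounce: vy ← 0.76·9.222 = 7.009
Arc 5: start y=0.000, vy=7.009 → t=1.402, apex=2.456, x_land=85.138, impact vy=-7.009
  bounce: vy ← 0.76·7.009 = 5.326

1 3.545 22.066 24.317
2 3.193 12.745 46.222
3 2.427 7.362 62.870
4 1.844 4.252 75.522
5 1.402 2.456 85.138
final: 85.138 5.326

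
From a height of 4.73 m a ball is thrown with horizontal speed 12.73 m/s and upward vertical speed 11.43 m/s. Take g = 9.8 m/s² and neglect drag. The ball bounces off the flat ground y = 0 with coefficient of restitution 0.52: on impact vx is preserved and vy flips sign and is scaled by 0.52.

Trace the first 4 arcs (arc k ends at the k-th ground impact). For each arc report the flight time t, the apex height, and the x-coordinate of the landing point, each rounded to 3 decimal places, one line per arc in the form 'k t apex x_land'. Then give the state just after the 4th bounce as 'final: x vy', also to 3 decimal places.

1 2.691 11.396 34.261
2 1.586 3.081 54.450
3 0.825 0.833 64.949
4 0.429 0.225 70.408
final: 70.408 1.093

Arc 1: start y=4.730, vy=11.430 → t=2.691, apex=11.396, x_land=34.261, impact vy=-14.945
  bounce: vy ← 0.52·14.945 = 7.771
Arc 2: start y=0.000, vy=7.771 → t=1.586, apex=3.081, x_land=54.450, impact vy=-7.771
  bounce: vy ← 0.52·7.771 = 4.041
Arc 3: start y=0.000, vy=4.041 → t=0.825, apex=0.833, x_land=64.949, impact vy=-4.041
  bounce: vy ← 0.52·4.041 = 2.101
Arc 4: start y=0.000, vy=2.101 → t=0.429, apex=0.225, x_land=70.408, impact vy=-2.101
  bounce: vy ← 0.52·2.101 = 1.093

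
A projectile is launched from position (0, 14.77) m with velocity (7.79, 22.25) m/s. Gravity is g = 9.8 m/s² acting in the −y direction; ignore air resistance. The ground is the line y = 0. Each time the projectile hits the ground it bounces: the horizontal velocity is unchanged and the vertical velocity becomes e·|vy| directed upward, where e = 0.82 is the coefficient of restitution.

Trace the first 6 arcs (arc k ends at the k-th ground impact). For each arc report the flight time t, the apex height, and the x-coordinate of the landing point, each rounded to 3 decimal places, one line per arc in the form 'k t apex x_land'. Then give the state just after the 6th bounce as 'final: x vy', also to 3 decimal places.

Arc 1: start y=14.770, vy=22.250 → t=5.129, apex=40.028, x_land=39.951, impact vy=-28.010
  bounce: vy ← 0.82·28.010 = 22.968
Arc 2: start y=0.000, vy=22.968 → t=4.687, apex=26.915, x_land=76.466, impact vy=-22.968
  bounce: vy ← 0.82·22.968 = 18.834
Arc 3: start y=0.000, vy=18.834 → t=3.844, apex=18.098, x_land=106.408, impact vy=-18.834
  bounce: vy ← 0.82·18.834 = 15.444
Arc 4: start y=0.000, vy=15.444 → t=3.152, apex=12.169, x_land=130.961, impact vy=-15.444
  bounce: vy ← 0.82·15.444 = 12.664
Arc 5: start y=0.000, vy=12.664 → t=2.584, apex=8.182, x_land=151.094, impact vy=-12.664
  bounce: vy ← 0.82·12.664 = 10.384
Arc 6: start y=0.000, vy=10.384 → t=2.119, apex=5.502, x_land=167.603, impact vy=-10.384
  bounce: vy ← 0.82·10.384 = 8.515

1 5.129 40.028 39.951
2 4.687 26.915 76.466
3 3.844 18.098 106.408
4 3.152 12.169 130.961
5 2.584 8.182 151.094
6 2.119 5.502 167.603
final: 167.603 8.515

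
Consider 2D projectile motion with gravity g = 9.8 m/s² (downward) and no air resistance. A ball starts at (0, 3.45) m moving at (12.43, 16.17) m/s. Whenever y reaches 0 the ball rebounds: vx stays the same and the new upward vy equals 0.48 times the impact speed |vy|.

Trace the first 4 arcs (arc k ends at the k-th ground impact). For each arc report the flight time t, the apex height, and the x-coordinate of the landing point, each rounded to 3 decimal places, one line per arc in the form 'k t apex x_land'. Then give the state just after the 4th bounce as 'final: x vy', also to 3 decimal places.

1 3.501 16.790 43.519
2 1.777 3.868 65.608
3 0.853 0.891 76.210
4 0.409 0.205 81.299
final: 81.299 0.963

Arc 1: start y=3.450, vy=16.170 → t=3.501, apex=16.790, x_land=43.519, impact vy=-18.141
  bounce: vy ← 0.48·18.141 = 8.708
Arc 2: start y=0.000, vy=8.708 → t=1.777, apex=3.868, x_land=65.608, impact vy=-8.708
  bounce: vy ← 0.48·8.708 = 4.180
Arc 3: start y=0.000, vy=4.180 → t=0.853, apex=0.891, x_land=76.210, impact vy=-4.180
  bounce: vy ← 0.48·4.180 = 2.006
Arc 4: start y=0.000, vy=2.006 → t=0.409, apex=0.205, x_land=81.299, impact vy=-2.006
  bounce: vy ← 0.48·2.006 = 0.963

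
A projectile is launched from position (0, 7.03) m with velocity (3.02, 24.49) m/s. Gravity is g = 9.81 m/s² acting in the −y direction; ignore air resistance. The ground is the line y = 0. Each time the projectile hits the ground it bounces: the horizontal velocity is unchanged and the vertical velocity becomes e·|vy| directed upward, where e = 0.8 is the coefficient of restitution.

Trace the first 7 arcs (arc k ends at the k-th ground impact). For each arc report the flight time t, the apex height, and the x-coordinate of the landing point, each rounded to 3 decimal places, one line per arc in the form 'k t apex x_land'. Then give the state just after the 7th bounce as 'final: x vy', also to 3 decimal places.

1 5.265 37.599 15.901
2 4.430 24.063 29.279
3 3.544 15.400 39.981
4 2.835 9.856 48.543
5 2.268 6.308 55.393
6 1.814 4.037 60.872
7 1.452 2.584 65.256
final: 65.256 5.696

Arc 1: start y=7.030, vy=24.490 → t=5.265, apex=37.599, x_land=15.901, impact vy=-27.160
  bounce: vy ← 0.8·27.160 = 21.728
Arc 2: start y=0.000, vy=21.728 → t=4.430, apex=24.063, x_land=29.279, impact vy=-21.728
  bounce: vy ← 0.8·21.728 = 17.383
Arc 3: start y=0.000, vy=17.383 → t=3.544, apex=15.400, x_land=39.981, impact vy=-17.383
  bounce: vy ← 0.8·17.383 = 13.906
Arc 4: start y=0.000, vy=13.906 → t=2.835, apex=9.856, x_land=48.543, impact vy=-13.906
  bounce: vy ← 0.8·13.906 = 11.125
Arc 5: start y=0.000, vy=11.125 → t=2.268, apex=6.308, x_land=55.393, impact vy=-11.125
  bounce: vy ← 0.8·11.125 = 8.900
Arc 6: start y=0.000, vy=8.900 → t=1.814, apex=4.037, x_land=60.872, impact vy=-8.900
  bounce: vy ← 0.8·8.900 = 7.120
Arc 7: start y=0.000, vy=7.120 → t=1.452, apex=2.584, x_land=65.256, impact vy=-7.120
  bounce: vy ← 0.8·7.120 = 5.696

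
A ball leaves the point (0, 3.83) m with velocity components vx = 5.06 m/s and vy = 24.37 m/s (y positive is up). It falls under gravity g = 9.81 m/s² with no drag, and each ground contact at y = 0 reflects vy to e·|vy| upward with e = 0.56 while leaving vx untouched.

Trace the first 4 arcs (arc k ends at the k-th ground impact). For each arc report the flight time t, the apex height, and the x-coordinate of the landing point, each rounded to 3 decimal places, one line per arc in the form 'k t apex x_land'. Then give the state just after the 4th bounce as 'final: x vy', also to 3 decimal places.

Arc 1: start y=3.830, vy=24.370 → t=5.121, apex=34.100, x_land=25.912, impact vy=-25.866
  bounce: vy ← 0.56·25.866 = 14.485
Arc 2: start y=0.000, vy=14.485 → t=2.953, apex=10.694, x_land=40.854, impact vy=-14.485
  bounce: vy ← 0.56·14.485 = 8.112
Arc 3: start y=0.000, vy=8.112 → t=1.654, apex=3.354, x_land=49.222, impact vy=-8.112
  bounce: vy ← 0.56·8.112 = 4.542
Arc 4: start y=0.000, vy=4.542 → t=0.926, apex=1.052, x_land=53.908, impact vy=-4.542
  bounce: vy ← 0.56·4.542 = 2.544

1 5.121 34.100 25.912
2 2.953 10.694 40.854
3 1.654 3.354 49.222
4 0.926 1.052 53.908
final: 53.908 2.544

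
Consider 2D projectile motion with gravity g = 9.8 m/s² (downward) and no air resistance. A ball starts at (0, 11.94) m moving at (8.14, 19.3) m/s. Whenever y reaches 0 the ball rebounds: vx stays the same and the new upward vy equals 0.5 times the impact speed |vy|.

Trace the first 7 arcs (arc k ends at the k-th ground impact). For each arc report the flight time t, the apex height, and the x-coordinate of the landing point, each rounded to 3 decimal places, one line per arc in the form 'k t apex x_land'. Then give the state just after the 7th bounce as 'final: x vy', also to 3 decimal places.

1 4.482 30.945 36.487
2 2.513 7.736 56.943
3 1.257 1.934 67.171
4 0.628 0.484 72.285
5 0.314 0.121 74.842
6 0.157 0.030 76.120
7 0.079 0.008 76.759
final: 76.759 0.192

Arc 1: start y=11.940, vy=19.300 → t=4.482, apex=30.945, x_land=36.487, impact vy=-24.628
  bounce: vy ← 0.5·24.628 = 12.314
Arc 2: start y=0.000, vy=12.314 → t=2.513, apex=7.736, x_land=56.943, impact vy=-12.314
  bounce: vy ← 0.5·12.314 = 6.157
Arc 3: start y=0.000, vy=6.157 → t=1.257, apex=1.934, x_land=67.171, impact vy=-6.157
  bounce: vy ← 0.5·6.157 = 3.078
Arc 4: start y=0.000, vy=3.078 → t=0.628, apex=0.484, x_land=72.285, impact vy=-3.078
  bounce: vy ← 0.5·3.078 = 1.539
Arc 5: start y=0.000, vy=1.539 → t=0.314, apex=0.121, x_land=74.842, impact vy=-1.539
  bounce: vy ← 0.5·1.539 = 0.770
Arc 6: start y=0.000, vy=0.770 → t=0.157, apex=0.030, x_land=76.120, impact vy=-0.770
  bounce: vy ← 0.5·0.770 = 0.385
Arc 7: start y=0.000, vy=0.385 → t=0.079, apex=0.008, x_land=76.759, impact vy=-0.385
  bounce: vy ← 0.5·0.385 = 0.192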